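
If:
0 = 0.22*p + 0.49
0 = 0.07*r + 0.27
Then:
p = -2.23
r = -3.86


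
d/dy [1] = 0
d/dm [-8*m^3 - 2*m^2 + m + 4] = -24*m^2 - 4*m + 1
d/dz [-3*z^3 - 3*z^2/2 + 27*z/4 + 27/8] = -9*z^2 - 3*z + 27/4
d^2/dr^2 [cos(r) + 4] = -cos(r)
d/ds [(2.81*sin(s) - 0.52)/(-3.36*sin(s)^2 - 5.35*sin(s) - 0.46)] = (9.4416*sin(s)^2 - 3.4944*sin(s) - 4.0746)*cos(s)/(11.2896*sin(s)^4 + 35.952*sin(s)^3 + 31.7137*sin(s)^2 + 4.922*sin(s) + 0.2116)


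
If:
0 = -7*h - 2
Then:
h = -2/7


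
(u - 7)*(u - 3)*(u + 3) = u^3 - 7*u^2 - 9*u + 63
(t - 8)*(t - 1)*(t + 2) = t^3 - 7*t^2 - 10*t + 16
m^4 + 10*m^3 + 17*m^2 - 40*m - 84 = (m - 2)*(m + 2)*(m + 3)*(m + 7)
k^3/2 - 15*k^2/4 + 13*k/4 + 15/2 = (k/2 + 1/2)*(k - 6)*(k - 5/2)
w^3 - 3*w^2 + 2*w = w*(w - 2)*(w - 1)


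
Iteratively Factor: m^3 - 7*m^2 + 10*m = (m)*(m^2 - 7*m + 10) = m*(m - 5)*(m - 2)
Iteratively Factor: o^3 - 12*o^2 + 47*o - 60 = (o - 5)*(o^2 - 7*o + 12) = (o - 5)*(o - 3)*(o - 4)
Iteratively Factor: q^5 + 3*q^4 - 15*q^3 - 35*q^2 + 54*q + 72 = (q + 1)*(q^4 + 2*q^3 - 17*q^2 - 18*q + 72) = (q + 1)*(q + 4)*(q^3 - 2*q^2 - 9*q + 18) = (q + 1)*(q + 3)*(q + 4)*(q^2 - 5*q + 6) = (q - 3)*(q + 1)*(q + 3)*(q + 4)*(q - 2)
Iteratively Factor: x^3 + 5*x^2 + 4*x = (x + 4)*(x^2 + x) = x*(x + 4)*(x + 1)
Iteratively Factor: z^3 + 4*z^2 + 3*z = (z + 3)*(z^2 + z) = z*(z + 3)*(z + 1)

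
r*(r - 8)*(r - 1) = r^3 - 9*r^2 + 8*r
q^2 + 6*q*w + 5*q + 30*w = (q + 5)*(q + 6*w)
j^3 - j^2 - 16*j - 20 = (j - 5)*(j + 2)^2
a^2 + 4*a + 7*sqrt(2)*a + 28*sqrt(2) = (a + 4)*(a + 7*sqrt(2))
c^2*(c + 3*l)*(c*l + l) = c^4*l + 3*c^3*l^2 + c^3*l + 3*c^2*l^2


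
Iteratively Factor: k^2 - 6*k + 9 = (k - 3)*(k - 3)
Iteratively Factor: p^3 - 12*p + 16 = (p + 4)*(p^2 - 4*p + 4) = (p - 2)*(p + 4)*(p - 2)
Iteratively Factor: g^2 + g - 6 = (g + 3)*(g - 2)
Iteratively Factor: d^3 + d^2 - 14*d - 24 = (d - 4)*(d^2 + 5*d + 6) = (d - 4)*(d + 3)*(d + 2)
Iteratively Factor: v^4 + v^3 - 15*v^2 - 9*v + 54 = (v + 3)*(v^3 - 2*v^2 - 9*v + 18) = (v + 3)^2*(v^2 - 5*v + 6) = (v - 3)*(v + 3)^2*(v - 2)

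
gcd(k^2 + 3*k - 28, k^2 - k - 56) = k + 7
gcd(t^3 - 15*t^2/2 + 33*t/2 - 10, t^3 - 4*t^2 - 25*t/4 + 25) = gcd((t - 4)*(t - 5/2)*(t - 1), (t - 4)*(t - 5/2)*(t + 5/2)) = t^2 - 13*t/2 + 10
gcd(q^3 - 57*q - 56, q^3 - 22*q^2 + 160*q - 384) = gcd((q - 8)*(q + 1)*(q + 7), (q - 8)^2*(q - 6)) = q - 8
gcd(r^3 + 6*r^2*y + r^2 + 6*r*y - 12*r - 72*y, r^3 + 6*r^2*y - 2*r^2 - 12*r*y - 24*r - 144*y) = r^2 + 6*r*y + 4*r + 24*y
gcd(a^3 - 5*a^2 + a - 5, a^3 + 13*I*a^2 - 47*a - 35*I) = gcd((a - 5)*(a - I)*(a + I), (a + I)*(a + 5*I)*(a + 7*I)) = a + I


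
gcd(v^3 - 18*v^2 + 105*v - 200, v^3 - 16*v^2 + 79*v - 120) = v^2 - 13*v + 40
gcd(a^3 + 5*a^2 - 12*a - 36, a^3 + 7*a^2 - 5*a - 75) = a - 3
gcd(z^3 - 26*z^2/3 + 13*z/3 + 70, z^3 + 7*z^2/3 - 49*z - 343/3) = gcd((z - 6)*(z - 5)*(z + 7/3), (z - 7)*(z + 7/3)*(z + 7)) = z + 7/3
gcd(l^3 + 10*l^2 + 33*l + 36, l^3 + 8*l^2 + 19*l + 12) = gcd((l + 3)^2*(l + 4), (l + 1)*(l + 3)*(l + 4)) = l^2 + 7*l + 12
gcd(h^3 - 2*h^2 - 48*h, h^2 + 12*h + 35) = 1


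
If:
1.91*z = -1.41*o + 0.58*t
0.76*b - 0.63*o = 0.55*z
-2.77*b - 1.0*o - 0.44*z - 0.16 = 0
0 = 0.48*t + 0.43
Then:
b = -0.10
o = 0.34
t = -0.90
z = -0.52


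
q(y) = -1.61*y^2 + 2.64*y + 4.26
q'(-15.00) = 50.94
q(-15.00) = -397.59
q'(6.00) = -16.68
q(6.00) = -37.86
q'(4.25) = -11.04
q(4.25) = -13.60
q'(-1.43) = 7.24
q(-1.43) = -2.81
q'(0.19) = 2.03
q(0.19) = 4.70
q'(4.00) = -10.24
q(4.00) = -10.94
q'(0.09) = 2.35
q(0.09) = 4.48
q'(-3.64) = 14.36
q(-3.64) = -26.68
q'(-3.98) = 15.46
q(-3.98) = -31.75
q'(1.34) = -1.67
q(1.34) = 4.91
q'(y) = 2.64 - 3.22*y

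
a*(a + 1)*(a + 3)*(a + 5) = a^4 + 9*a^3 + 23*a^2 + 15*a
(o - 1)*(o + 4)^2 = o^3 + 7*o^2 + 8*o - 16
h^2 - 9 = (h - 3)*(h + 3)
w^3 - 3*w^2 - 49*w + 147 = (w - 7)*(w - 3)*(w + 7)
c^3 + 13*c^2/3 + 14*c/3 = c*(c + 2)*(c + 7/3)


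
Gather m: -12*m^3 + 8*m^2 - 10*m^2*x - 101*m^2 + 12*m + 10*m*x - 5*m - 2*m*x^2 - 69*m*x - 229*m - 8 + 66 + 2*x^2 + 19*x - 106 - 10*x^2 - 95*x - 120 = -12*m^3 + m^2*(-10*x - 93) + m*(-2*x^2 - 59*x - 222) - 8*x^2 - 76*x - 168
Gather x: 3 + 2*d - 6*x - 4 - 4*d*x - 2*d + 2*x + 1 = x*(-4*d - 4)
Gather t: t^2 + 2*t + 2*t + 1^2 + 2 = t^2 + 4*t + 3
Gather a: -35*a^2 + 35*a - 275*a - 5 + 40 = -35*a^2 - 240*a + 35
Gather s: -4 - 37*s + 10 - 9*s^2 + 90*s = -9*s^2 + 53*s + 6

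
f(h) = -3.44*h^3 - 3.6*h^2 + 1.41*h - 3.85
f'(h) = -10.32*h^2 - 7.2*h + 1.41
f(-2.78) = 38.32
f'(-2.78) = -58.33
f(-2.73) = 35.46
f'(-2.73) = -55.85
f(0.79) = -6.68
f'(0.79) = -10.72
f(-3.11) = 60.42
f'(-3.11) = -76.01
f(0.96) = -8.86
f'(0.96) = -15.01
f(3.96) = -268.34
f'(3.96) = -188.94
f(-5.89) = 565.87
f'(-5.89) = -314.20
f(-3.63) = 108.14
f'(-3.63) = -108.44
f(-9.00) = 2199.62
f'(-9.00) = -769.71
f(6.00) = -868.03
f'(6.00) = -413.31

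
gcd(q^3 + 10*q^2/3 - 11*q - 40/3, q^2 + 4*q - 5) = q + 5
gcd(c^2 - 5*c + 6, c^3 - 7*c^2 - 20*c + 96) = c - 3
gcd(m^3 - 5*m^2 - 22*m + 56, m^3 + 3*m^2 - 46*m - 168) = m^2 - 3*m - 28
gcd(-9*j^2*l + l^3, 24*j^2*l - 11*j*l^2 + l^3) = 3*j*l - l^2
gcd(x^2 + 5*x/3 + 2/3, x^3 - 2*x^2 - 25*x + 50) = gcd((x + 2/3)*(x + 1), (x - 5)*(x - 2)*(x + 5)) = 1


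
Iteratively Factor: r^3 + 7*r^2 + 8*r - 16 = (r + 4)*(r^2 + 3*r - 4) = (r - 1)*(r + 4)*(r + 4)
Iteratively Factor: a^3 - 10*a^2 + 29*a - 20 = (a - 4)*(a^2 - 6*a + 5) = (a - 5)*(a - 4)*(a - 1)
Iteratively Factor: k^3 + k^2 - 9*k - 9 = (k + 1)*(k^2 - 9) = (k - 3)*(k + 1)*(k + 3)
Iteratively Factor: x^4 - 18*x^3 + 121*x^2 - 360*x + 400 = (x - 5)*(x^3 - 13*x^2 + 56*x - 80) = (x - 5)*(x - 4)*(x^2 - 9*x + 20) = (x - 5)^2*(x - 4)*(x - 4)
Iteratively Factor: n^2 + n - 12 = (n - 3)*(n + 4)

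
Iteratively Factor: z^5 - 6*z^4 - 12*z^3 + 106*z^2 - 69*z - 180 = (z - 5)*(z^4 - z^3 - 17*z^2 + 21*z + 36) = (z - 5)*(z + 1)*(z^3 - 2*z^2 - 15*z + 36) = (z - 5)*(z + 1)*(z + 4)*(z^2 - 6*z + 9) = (z - 5)*(z - 3)*(z + 1)*(z + 4)*(z - 3)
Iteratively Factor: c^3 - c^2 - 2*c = (c + 1)*(c^2 - 2*c) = (c - 2)*(c + 1)*(c)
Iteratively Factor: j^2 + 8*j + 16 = (j + 4)*(j + 4)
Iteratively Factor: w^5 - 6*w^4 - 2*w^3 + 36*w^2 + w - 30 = (w - 1)*(w^4 - 5*w^3 - 7*w^2 + 29*w + 30) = (w - 5)*(w - 1)*(w^3 - 7*w - 6) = (w - 5)*(w - 1)*(w + 2)*(w^2 - 2*w - 3) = (w - 5)*(w - 1)*(w + 1)*(w + 2)*(w - 3)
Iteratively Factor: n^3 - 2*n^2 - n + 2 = (n - 2)*(n^2 - 1) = (n - 2)*(n + 1)*(n - 1)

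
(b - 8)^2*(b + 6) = b^3 - 10*b^2 - 32*b + 384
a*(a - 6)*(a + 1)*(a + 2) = a^4 - 3*a^3 - 16*a^2 - 12*a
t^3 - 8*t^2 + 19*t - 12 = (t - 4)*(t - 3)*(t - 1)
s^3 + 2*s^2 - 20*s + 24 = (s - 2)^2*(s + 6)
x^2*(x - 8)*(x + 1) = x^4 - 7*x^3 - 8*x^2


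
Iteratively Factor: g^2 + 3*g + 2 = (g + 2)*(g + 1)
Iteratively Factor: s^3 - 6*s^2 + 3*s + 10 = (s - 2)*(s^2 - 4*s - 5) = (s - 5)*(s - 2)*(s + 1)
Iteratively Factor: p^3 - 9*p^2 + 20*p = (p)*(p^2 - 9*p + 20) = p*(p - 4)*(p - 5)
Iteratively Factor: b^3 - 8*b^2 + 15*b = (b)*(b^2 - 8*b + 15) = b*(b - 3)*(b - 5)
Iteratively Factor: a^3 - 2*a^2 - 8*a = (a - 4)*(a^2 + 2*a) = a*(a - 4)*(a + 2)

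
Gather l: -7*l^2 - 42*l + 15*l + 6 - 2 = -7*l^2 - 27*l + 4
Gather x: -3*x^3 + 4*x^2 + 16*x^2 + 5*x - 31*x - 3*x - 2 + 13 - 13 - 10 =-3*x^3 + 20*x^2 - 29*x - 12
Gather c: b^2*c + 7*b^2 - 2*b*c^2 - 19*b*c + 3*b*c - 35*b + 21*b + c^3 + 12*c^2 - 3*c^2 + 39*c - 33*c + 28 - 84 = 7*b^2 - 14*b + c^3 + c^2*(9 - 2*b) + c*(b^2 - 16*b + 6) - 56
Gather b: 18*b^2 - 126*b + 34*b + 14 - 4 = 18*b^2 - 92*b + 10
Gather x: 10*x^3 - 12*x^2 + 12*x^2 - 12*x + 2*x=10*x^3 - 10*x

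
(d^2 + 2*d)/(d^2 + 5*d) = (d + 2)/(d + 5)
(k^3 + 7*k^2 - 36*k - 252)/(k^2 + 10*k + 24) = (k^2 + k - 42)/(k + 4)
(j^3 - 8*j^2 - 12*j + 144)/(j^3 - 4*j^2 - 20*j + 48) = (j - 6)/(j - 2)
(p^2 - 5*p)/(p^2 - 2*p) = (p - 5)/(p - 2)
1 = 1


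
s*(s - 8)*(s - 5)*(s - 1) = s^4 - 14*s^3 + 53*s^2 - 40*s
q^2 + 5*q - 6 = (q - 1)*(q + 6)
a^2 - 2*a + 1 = (a - 1)^2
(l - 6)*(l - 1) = l^2 - 7*l + 6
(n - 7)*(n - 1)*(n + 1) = n^3 - 7*n^2 - n + 7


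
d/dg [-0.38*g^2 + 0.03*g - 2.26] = 0.03 - 0.76*g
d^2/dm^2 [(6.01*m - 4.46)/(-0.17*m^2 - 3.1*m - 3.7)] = (-(0.34*m + 3.1)*(0.68*m + 6.2)*(6.01*m - 4.46) + (6.1302*m + 35.7456)*(0.17*m^2 + 3.1*m + 3.7))/(0.17*m^2 + 3.1*m + 3.7)^3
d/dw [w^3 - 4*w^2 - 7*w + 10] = 3*w^2 - 8*w - 7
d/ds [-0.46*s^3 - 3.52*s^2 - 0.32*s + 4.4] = -1.38*s^2 - 7.04*s - 0.32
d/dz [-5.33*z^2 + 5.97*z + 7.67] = 5.97 - 10.66*z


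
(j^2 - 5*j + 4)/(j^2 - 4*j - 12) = (-j^2 + 5*j - 4)/(-j^2 + 4*j + 12)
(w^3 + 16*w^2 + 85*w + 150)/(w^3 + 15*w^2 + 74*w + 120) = (w + 5)/(w + 4)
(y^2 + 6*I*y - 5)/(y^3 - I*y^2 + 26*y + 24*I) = (y + 5*I)/(y^2 - 2*I*y + 24)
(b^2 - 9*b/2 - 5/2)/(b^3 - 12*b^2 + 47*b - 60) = (b + 1/2)/(b^2 - 7*b + 12)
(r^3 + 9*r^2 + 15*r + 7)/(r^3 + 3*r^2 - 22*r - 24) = (r^2 + 8*r + 7)/(r^2 + 2*r - 24)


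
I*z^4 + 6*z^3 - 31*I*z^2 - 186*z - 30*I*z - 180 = (z - 6)*(z + 5)*(z - 6*I)*(I*z + I)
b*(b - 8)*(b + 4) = b^3 - 4*b^2 - 32*b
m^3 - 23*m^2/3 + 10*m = m*(m - 6)*(m - 5/3)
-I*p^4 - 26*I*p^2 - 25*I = (p - 5*I)*(p - I)*(p + 5*I)*(-I*p + 1)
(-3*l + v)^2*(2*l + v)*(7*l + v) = 126*l^4 - 3*l^3*v - 31*l^2*v^2 + 3*l*v^3 + v^4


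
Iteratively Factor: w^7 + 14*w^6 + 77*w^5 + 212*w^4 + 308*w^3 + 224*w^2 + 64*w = (w + 4)*(w^6 + 10*w^5 + 37*w^4 + 64*w^3 + 52*w^2 + 16*w) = (w + 1)*(w + 4)*(w^5 + 9*w^4 + 28*w^3 + 36*w^2 + 16*w) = (w + 1)*(w + 4)^2*(w^4 + 5*w^3 + 8*w^2 + 4*w) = (w + 1)*(w + 2)*(w + 4)^2*(w^3 + 3*w^2 + 2*w) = (w + 1)*(w + 2)^2*(w + 4)^2*(w^2 + w) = (w + 1)^2*(w + 2)^2*(w + 4)^2*(w)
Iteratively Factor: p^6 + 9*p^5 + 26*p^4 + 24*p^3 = (p + 4)*(p^5 + 5*p^4 + 6*p^3) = p*(p + 4)*(p^4 + 5*p^3 + 6*p^2) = p*(p + 3)*(p + 4)*(p^3 + 2*p^2) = p*(p + 2)*(p + 3)*(p + 4)*(p^2) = p^2*(p + 2)*(p + 3)*(p + 4)*(p)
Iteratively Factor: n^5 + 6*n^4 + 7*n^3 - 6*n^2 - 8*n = (n + 4)*(n^4 + 2*n^3 - n^2 - 2*n) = (n + 2)*(n + 4)*(n^3 - n) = n*(n + 2)*(n + 4)*(n^2 - 1) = n*(n + 1)*(n + 2)*(n + 4)*(n - 1)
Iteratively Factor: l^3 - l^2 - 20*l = (l)*(l^2 - l - 20) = l*(l - 5)*(l + 4)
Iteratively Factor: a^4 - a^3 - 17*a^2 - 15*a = (a)*(a^3 - a^2 - 17*a - 15) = a*(a + 1)*(a^2 - 2*a - 15) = a*(a + 1)*(a + 3)*(a - 5)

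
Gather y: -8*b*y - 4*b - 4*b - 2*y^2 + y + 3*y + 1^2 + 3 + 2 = -8*b - 2*y^2 + y*(4 - 8*b) + 6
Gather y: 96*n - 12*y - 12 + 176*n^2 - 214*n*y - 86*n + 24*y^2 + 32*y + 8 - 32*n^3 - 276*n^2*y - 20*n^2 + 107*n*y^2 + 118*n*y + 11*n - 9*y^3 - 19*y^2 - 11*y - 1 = -32*n^3 + 156*n^2 + 21*n - 9*y^3 + y^2*(107*n + 5) + y*(-276*n^2 - 96*n + 9) - 5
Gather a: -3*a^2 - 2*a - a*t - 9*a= -3*a^2 + a*(-t - 11)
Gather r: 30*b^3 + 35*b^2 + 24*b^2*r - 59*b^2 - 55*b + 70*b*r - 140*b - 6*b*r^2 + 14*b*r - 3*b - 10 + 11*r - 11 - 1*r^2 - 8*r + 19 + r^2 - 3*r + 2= 30*b^3 - 24*b^2 - 6*b*r^2 - 198*b + r*(24*b^2 + 84*b)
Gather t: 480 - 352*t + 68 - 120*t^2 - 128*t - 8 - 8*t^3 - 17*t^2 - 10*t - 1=-8*t^3 - 137*t^2 - 490*t + 539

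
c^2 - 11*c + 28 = (c - 7)*(c - 4)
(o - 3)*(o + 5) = o^2 + 2*o - 15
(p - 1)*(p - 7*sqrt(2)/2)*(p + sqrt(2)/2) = p^3 - 3*sqrt(2)*p^2 - p^2 - 7*p/2 + 3*sqrt(2)*p + 7/2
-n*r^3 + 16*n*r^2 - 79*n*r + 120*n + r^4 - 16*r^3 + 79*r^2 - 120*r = (-n + r)*(r - 8)*(r - 5)*(r - 3)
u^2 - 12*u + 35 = (u - 7)*(u - 5)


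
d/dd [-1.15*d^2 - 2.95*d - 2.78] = -2.3*d - 2.95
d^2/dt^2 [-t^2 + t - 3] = -2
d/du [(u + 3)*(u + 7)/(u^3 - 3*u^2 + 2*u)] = (-u^4 - 20*u^3 - 31*u^2 + 126*u - 42)/(u^2*(u^4 - 6*u^3 + 13*u^2 - 12*u + 4))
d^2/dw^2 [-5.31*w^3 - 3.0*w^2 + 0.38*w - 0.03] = -31.86*w - 6.0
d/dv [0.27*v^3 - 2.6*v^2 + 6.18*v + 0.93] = 0.81*v^2 - 5.2*v + 6.18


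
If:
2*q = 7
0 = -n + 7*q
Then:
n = 49/2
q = 7/2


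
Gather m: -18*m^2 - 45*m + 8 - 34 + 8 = -18*m^2 - 45*m - 18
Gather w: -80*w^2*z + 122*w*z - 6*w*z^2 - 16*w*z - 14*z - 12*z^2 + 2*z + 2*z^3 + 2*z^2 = -80*w^2*z + w*(-6*z^2 + 106*z) + 2*z^3 - 10*z^2 - 12*z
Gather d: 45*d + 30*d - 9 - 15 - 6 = 75*d - 30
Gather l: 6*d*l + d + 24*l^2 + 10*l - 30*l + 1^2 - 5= d + 24*l^2 + l*(6*d - 20) - 4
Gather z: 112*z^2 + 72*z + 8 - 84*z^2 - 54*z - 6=28*z^2 + 18*z + 2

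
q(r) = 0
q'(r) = 0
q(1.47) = 0.00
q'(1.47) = 0.00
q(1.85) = 0.00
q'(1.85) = 0.00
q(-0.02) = 0.00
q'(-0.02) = 0.00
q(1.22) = 0.00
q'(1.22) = 0.00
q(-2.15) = 0.00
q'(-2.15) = 0.00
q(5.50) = 0.00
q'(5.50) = 0.00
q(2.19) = 0.00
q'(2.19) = 0.00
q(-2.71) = 0.00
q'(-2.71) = 0.00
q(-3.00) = 0.00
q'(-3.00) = 0.00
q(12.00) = 0.00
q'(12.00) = 0.00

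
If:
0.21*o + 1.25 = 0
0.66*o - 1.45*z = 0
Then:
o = -5.95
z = -2.71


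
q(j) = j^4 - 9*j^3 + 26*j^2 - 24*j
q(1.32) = -4.04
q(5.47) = 68.92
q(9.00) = 1890.00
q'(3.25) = -2.88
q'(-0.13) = -31.23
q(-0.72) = 34.39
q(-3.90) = 1254.28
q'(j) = 4*j^3 - 27*j^2 + 52*j - 24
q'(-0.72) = -76.93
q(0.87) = -6.55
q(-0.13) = 3.58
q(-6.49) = 5485.22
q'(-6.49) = -2592.16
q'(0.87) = 3.44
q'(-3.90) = -874.75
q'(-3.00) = -531.00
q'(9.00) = 1173.00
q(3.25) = -0.76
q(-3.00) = 630.00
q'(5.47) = 107.24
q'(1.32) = 6.80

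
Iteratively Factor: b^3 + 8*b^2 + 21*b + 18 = (b + 3)*(b^2 + 5*b + 6) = (b + 3)^2*(b + 2)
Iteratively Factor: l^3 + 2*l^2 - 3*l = (l)*(l^2 + 2*l - 3) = l*(l - 1)*(l + 3)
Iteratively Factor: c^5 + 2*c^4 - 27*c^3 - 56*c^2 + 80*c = (c - 1)*(c^4 + 3*c^3 - 24*c^2 - 80*c) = (c - 5)*(c - 1)*(c^3 + 8*c^2 + 16*c) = c*(c - 5)*(c - 1)*(c^2 + 8*c + 16) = c*(c - 5)*(c - 1)*(c + 4)*(c + 4)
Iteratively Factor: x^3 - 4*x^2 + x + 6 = (x + 1)*(x^2 - 5*x + 6) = (x - 3)*(x + 1)*(x - 2)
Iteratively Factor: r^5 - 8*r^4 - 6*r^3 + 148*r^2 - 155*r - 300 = (r - 3)*(r^4 - 5*r^3 - 21*r^2 + 85*r + 100) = (r - 3)*(r + 1)*(r^3 - 6*r^2 - 15*r + 100) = (r - 3)*(r + 1)*(r + 4)*(r^2 - 10*r + 25) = (r - 5)*(r - 3)*(r + 1)*(r + 4)*(r - 5)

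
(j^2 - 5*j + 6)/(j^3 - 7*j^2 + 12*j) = (j - 2)/(j*(j - 4))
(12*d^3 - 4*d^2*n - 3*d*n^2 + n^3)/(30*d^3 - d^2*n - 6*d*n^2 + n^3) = (2*d - n)/(5*d - n)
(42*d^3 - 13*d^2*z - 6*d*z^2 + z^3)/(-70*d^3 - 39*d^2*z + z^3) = (-6*d^2 + d*z + z^2)/(10*d^2 + 7*d*z + z^2)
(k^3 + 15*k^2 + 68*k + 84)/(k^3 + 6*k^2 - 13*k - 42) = (k + 6)/(k - 3)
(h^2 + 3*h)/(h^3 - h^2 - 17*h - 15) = h/(h^2 - 4*h - 5)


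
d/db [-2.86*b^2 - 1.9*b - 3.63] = -5.72*b - 1.9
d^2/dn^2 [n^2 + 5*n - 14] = 2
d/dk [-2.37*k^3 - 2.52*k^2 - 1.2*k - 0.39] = -7.11*k^2 - 5.04*k - 1.2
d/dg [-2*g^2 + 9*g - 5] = 9 - 4*g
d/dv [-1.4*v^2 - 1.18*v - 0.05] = -2.8*v - 1.18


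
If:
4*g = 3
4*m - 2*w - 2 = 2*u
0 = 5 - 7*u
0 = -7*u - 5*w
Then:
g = 3/4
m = 5/14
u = 5/7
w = -1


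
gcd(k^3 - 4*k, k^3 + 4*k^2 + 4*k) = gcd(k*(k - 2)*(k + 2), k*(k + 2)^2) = k^2 + 2*k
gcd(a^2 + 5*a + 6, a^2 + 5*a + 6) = a^2 + 5*a + 6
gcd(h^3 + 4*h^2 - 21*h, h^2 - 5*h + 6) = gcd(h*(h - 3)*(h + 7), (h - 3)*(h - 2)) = h - 3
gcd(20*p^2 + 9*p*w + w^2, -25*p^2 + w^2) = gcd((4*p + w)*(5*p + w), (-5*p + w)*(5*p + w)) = 5*p + w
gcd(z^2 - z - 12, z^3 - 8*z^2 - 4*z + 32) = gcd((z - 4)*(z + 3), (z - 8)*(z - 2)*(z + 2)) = 1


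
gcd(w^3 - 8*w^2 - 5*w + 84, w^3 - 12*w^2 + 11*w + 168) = w^2 - 4*w - 21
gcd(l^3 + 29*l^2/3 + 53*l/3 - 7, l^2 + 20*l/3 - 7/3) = l^2 + 20*l/3 - 7/3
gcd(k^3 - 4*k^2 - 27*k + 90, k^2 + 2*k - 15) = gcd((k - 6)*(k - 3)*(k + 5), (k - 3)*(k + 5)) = k^2 + 2*k - 15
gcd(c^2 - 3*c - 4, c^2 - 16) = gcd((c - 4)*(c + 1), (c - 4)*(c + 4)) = c - 4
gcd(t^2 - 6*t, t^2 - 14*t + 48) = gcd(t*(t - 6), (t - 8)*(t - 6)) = t - 6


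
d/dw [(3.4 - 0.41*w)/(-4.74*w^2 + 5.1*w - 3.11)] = (-1.9434*w^2 + 32.232*w - 16.0649)/(22.4676*w^4 - 48.348*w^3 + 55.4928*w^2 - 31.722*w + 9.6721)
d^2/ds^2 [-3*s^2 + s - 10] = -6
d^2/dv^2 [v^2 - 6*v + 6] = 2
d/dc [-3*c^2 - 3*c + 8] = -6*c - 3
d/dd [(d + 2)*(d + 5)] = 2*d + 7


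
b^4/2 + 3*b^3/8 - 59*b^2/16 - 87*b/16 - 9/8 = (b/2 + 1)*(b - 3)*(b + 1/4)*(b + 3/2)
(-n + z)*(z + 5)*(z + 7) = -n*z^2 - 12*n*z - 35*n + z^3 + 12*z^2 + 35*z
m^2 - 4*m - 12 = (m - 6)*(m + 2)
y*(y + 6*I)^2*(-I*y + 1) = -I*y^4 + 13*y^3 + 48*I*y^2 - 36*y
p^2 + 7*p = p*(p + 7)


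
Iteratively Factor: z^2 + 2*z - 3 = (z + 3)*(z - 1)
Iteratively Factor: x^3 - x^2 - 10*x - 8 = (x + 2)*(x^2 - 3*x - 4) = (x + 1)*(x + 2)*(x - 4)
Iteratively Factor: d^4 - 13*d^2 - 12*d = (d - 4)*(d^3 + 4*d^2 + 3*d) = (d - 4)*(d + 1)*(d^2 + 3*d) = d*(d - 4)*(d + 1)*(d + 3)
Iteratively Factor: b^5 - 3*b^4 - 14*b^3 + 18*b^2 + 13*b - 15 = (b - 1)*(b^4 - 2*b^3 - 16*b^2 + 2*b + 15) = (b - 1)*(b + 3)*(b^3 - 5*b^2 - b + 5) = (b - 1)*(b + 1)*(b + 3)*(b^2 - 6*b + 5) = (b - 1)^2*(b + 1)*(b + 3)*(b - 5)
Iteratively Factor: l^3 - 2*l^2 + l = (l)*(l^2 - 2*l + 1) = l*(l - 1)*(l - 1)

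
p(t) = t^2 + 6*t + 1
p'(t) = 2*t + 6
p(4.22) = 44.13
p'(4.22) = 14.44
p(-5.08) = -3.67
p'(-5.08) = -4.16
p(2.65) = 23.92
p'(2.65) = 11.30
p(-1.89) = -6.77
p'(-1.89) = 2.22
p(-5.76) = -0.38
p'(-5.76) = -5.52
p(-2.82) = -7.97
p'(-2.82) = 0.36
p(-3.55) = -7.70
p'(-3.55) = -1.10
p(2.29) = 19.98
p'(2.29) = 10.58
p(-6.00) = 1.00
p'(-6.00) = -6.00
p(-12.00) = 73.00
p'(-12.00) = -18.00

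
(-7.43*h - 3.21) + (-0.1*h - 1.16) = -7.53*h - 4.37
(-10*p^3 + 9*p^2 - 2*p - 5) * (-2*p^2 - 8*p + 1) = 20*p^5 + 62*p^4 - 78*p^3 + 35*p^2 + 38*p - 5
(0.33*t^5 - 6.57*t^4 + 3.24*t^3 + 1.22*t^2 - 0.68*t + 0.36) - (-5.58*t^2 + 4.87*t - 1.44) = 0.33*t^5 - 6.57*t^4 + 3.24*t^3 + 6.8*t^2 - 5.55*t + 1.8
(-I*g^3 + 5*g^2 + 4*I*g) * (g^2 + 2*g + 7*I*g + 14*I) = -I*g^5 + 12*g^4 - 2*I*g^4 + 24*g^3 + 39*I*g^3 - 28*g^2 + 78*I*g^2 - 56*g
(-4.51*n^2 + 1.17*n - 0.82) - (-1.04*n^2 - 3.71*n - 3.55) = -3.47*n^2 + 4.88*n + 2.73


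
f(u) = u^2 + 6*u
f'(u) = 2*u + 6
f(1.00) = 7.00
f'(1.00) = 8.00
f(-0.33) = -1.87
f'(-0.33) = 5.34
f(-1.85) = -7.68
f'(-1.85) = 2.30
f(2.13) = 17.32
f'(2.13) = 10.26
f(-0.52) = -2.85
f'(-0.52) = 4.96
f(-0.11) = -0.65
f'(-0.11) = 5.78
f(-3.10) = -8.99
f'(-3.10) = -0.20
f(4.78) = 51.53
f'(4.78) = 15.56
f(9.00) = 135.00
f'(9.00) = 24.00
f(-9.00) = 27.00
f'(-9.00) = -12.00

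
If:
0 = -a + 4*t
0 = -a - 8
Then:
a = -8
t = -2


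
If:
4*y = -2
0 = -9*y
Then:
No Solution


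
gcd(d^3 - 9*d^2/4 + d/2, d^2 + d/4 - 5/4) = 1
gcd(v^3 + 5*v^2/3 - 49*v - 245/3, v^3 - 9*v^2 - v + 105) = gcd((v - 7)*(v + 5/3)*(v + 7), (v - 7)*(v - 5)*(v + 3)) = v - 7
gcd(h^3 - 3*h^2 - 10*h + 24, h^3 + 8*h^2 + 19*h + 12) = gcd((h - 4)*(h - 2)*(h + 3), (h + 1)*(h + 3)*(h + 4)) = h + 3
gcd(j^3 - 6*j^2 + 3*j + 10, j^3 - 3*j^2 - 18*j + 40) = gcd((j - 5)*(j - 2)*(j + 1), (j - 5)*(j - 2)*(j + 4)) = j^2 - 7*j + 10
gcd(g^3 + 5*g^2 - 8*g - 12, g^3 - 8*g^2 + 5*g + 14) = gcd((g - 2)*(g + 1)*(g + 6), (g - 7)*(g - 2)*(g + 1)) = g^2 - g - 2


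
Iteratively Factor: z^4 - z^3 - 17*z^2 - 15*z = (z - 5)*(z^3 + 4*z^2 + 3*z) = z*(z - 5)*(z^2 + 4*z + 3) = z*(z - 5)*(z + 3)*(z + 1)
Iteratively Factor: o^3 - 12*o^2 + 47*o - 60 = (o - 4)*(o^2 - 8*o + 15) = (o - 4)*(o - 3)*(o - 5)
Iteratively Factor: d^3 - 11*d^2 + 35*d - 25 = (d - 5)*(d^2 - 6*d + 5) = (d - 5)*(d - 1)*(d - 5)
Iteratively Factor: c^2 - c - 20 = (c + 4)*(c - 5)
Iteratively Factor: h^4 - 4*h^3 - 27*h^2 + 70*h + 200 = (h + 4)*(h^3 - 8*h^2 + 5*h + 50) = (h - 5)*(h + 4)*(h^2 - 3*h - 10) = (h - 5)^2*(h + 4)*(h + 2)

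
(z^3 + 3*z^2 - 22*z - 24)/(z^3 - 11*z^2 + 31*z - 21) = (z^3 + 3*z^2 - 22*z - 24)/(z^3 - 11*z^2 + 31*z - 21)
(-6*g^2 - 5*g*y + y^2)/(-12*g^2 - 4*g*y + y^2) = (g + y)/(2*g + y)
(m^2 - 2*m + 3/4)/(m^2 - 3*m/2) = (m - 1/2)/m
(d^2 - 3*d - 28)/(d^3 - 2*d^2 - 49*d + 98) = (d + 4)/(d^2 + 5*d - 14)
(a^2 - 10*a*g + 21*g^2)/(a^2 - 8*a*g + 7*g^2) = (a - 3*g)/(a - g)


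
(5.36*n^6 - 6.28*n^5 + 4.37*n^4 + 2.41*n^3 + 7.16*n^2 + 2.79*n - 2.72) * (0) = 0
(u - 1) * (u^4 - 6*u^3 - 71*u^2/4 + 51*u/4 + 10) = u^5 - 7*u^4 - 47*u^3/4 + 61*u^2/2 - 11*u/4 - 10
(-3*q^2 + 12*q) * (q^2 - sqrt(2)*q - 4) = -3*q^4 + 3*sqrt(2)*q^3 + 12*q^3 - 12*sqrt(2)*q^2 + 12*q^2 - 48*q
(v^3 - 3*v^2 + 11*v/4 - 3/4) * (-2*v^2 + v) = -2*v^5 + 7*v^4 - 17*v^3/2 + 17*v^2/4 - 3*v/4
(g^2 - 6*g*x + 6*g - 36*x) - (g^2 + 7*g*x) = -13*g*x + 6*g - 36*x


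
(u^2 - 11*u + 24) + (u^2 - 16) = 2*u^2 - 11*u + 8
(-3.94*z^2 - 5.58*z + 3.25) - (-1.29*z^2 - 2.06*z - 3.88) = -2.65*z^2 - 3.52*z + 7.13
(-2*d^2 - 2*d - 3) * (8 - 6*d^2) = 12*d^4 + 12*d^3 + 2*d^2 - 16*d - 24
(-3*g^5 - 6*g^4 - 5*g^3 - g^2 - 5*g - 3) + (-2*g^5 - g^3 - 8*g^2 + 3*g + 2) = -5*g^5 - 6*g^4 - 6*g^3 - 9*g^2 - 2*g - 1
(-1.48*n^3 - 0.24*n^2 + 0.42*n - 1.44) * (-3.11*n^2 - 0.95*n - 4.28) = 4.6028*n^5 + 2.1524*n^4 + 5.2562*n^3 + 5.1066*n^2 - 0.4296*n + 6.1632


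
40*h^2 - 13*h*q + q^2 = (-8*h + q)*(-5*h + q)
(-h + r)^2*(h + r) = h^3 - h^2*r - h*r^2 + r^3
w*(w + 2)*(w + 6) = w^3 + 8*w^2 + 12*w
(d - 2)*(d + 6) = d^2 + 4*d - 12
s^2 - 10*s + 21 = (s - 7)*(s - 3)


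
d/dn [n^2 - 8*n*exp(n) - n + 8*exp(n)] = -8*n*exp(n) + 2*n - 1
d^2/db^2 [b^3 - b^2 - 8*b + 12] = 6*b - 2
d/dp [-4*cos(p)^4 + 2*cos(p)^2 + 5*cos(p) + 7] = (16*cos(p)^3 - 4*cos(p) - 5)*sin(p)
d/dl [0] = 0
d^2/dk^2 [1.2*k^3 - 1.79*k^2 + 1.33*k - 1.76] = 7.2*k - 3.58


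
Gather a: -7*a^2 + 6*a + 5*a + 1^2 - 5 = -7*a^2 + 11*a - 4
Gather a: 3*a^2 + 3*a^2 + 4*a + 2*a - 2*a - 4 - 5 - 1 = 6*a^2 + 4*a - 10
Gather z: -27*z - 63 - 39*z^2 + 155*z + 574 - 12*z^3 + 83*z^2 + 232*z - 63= -12*z^3 + 44*z^2 + 360*z + 448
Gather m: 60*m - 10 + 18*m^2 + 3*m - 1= 18*m^2 + 63*m - 11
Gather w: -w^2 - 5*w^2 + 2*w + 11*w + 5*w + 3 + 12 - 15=-6*w^2 + 18*w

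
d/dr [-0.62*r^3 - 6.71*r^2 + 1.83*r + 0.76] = -1.86*r^2 - 13.42*r + 1.83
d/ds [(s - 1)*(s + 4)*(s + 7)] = 3*s^2 + 20*s + 17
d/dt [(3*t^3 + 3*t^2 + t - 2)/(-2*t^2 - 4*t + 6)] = (-3*t^4 - 12*t^3 + 22*t^2 + 14*t - 1)/(2*(t^4 + 4*t^3 - 2*t^2 - 12*t + 9))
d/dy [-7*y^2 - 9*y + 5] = -14*y - 9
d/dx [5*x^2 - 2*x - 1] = 10*x - 2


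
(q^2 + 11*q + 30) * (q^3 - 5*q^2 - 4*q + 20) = q^5 + 6*q^4 - 29*q^3 - 174*q^2 + 100*q + 600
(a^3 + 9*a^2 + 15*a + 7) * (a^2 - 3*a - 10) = a^5 + 6*a^4 - 22*a^3 - 128*a^2 - 171*a - 70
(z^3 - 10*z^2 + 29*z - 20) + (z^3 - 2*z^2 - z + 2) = 2*z^3 - 12*z^2 + 28*z - 18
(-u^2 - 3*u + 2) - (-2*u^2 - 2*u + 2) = u^2 - u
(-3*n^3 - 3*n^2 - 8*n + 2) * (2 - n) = 3*n^4 - 3*n^3 + 2*n^2 - 18*n + 4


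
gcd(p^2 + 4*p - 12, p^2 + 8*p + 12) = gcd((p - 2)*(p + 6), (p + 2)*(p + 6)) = p + 6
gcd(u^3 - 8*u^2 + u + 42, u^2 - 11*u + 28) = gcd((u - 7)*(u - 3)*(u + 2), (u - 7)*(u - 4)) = u - 7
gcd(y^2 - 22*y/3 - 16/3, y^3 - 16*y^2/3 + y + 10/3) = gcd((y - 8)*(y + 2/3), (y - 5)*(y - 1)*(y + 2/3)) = y + 2/3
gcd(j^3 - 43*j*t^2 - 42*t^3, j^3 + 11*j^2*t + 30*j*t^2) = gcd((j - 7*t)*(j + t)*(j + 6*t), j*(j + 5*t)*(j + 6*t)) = j + 6*t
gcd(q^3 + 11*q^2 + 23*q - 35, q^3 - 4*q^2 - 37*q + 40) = q^2 + 4*q - 5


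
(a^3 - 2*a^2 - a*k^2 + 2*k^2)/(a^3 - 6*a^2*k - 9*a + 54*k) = (a^3 - 2*a^2 - a*k^2 + 2*k^2)/(a^3 - 6*a^2*k - 9*a + 54*k)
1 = 1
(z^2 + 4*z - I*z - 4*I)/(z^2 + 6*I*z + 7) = (z + 4)/(z + 7*I)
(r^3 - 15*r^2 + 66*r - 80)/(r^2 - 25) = (r^2 - 10*r + 16)/(r + 5)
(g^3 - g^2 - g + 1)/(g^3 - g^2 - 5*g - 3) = (g^2 - 2*g + 1)/(g^2 - 2*g - 3)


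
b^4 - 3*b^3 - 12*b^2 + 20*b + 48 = (b - 4)*(b - 3)*(b + 2)^2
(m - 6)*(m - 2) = m^2 - 8*m + 12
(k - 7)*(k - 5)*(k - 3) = k^3 - 15*k^2 + 71*k - 105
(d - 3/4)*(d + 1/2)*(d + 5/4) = d^3 + d^2 - 11*d/16 - 15/32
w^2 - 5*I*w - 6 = (w - 3*I)*(w - 2*I)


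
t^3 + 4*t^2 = t^2*(t + 4)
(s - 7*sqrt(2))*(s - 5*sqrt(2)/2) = s^2 - 19*sqrt(2)*s/2 + 35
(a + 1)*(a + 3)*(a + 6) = a^3 + 10*a^2 + 27*a + 18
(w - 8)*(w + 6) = w^2 - 2*w - 48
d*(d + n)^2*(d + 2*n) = d^4 + 4*d^3*n + 5*d^2*n^2 + 2*d*n^3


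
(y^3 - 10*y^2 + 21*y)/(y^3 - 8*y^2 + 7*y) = (y - 3)/(y - 1)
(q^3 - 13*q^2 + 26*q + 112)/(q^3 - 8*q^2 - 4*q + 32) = (q - 7)/(q - 2)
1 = 1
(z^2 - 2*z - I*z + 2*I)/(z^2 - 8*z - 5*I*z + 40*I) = (z^2 - 2*z - I*z + 2*I)/(z^2 - 8*z - 5*I*z + 40*I)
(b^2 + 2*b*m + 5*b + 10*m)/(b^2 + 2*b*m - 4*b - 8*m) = (b + 5)/(b - 4)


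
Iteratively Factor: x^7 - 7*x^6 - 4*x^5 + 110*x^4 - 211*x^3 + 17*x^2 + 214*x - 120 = (x - 1)*(x^6 - 6*x^5 - 10*x^4 + 100*x^3 - 111*x^2 - 94*x + 120) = (x - 1)^2*(x^5 - 5*x^4 - 15*x^3 + 85*x^2 - 26*x - 120) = (x - 2)*(x - 1)^2*(x^4 - 3*x^3 - 21*x^2 + 43*x + 60) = (x - 5)*(x - 2)*(x - 1)^2*(x^3 + 2*x^2 - 11*x - 12) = (x - 5)*(x - 3)*(x - 2)*(x - 1)^2*(x^2 + 5*x + 4) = (x - 5)*(x - 3)*(x - 2)*(x - 1)^2*(x + 1)*(x + 4)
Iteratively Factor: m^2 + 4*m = (m + 4)*(m)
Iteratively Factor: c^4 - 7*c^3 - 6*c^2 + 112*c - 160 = (c + 4)*(c^3 - 11*c^2 + 38*c - 40) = (c - 2)*(c + 4)*(c^2 - 9*c + 20) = (c - 4)*(c - 2)*(c + 4)*(c - 5)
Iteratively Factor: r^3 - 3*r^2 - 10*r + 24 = (r + 3)*(r^2 - 6*r + 8) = (r - 4)*(r + 3)*(r - 2)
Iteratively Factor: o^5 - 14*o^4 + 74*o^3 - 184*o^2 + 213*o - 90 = (o - 1)*(o^4 - 13*o^3 + 61*o^2 - 123*o + 90) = (o - 2)*(o - 1)*(o^3 - 11*o^2 + 39*o - 45) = (o - 5)*(o - 2)*(o - 1)*(o^2 - 6*o + 9) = (o - 5)*(o - 3)*(o - 2)*(o - 1)*(o - 3)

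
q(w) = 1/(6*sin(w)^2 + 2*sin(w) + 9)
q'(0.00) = -0.02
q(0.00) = 0.11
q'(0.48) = -0.05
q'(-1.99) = -0.02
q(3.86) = 0.10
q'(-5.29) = -0.03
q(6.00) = 0.11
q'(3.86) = -0.04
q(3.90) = 0.10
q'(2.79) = 0.05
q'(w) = (-12*sin(w)*cos(w) - 2*cos(w))/(6*sin(w)^2 + 2*sin(w) + 9)^2 = -2*(6*sin(w) + 1)*cos(w)/(6*sin(w)^2 + 2*sin(w) + 9)^2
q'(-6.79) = 0.04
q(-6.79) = 0.11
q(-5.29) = 0.07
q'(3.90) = -0.04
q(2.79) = 0.10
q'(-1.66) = -0.01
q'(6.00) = 0.02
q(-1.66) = 0.08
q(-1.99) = 0.08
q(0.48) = 0.09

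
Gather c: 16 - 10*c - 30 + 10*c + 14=0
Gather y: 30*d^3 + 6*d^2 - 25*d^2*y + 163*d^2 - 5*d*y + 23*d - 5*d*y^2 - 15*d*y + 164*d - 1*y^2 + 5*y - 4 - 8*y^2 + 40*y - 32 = 30*d^3 + 169*d^2 + 187*d + y^2*(-5*d - 9) + y*(-25*d^2 - 20*d + 45) - 36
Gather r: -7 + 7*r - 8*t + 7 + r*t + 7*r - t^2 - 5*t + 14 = r*(t + 14) - t^2 - 13*t + 14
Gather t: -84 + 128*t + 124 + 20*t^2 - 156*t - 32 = 20*t^2 - 28*t + 8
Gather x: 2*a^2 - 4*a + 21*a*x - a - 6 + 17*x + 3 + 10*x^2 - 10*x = 2*a^2 - 5*a + 10*x^2 + x*(21*a + 7) - 3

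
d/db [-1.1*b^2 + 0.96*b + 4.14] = 0.96 - 2.2*b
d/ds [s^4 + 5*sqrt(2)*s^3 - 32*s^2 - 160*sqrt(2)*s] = 4*s^3 + 15*sqrt(2)*s^2 - 64*s - 160*sqrt(2)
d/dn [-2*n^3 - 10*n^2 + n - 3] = -6*n^2 - 20*n + 1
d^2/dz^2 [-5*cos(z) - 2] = 5*cos(z)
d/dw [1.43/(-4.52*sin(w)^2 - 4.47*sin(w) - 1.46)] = (12.9272*sin(w) + 6.3921)*cos(w)/(4.52*sin(w)^2 + 4.47*sin(w) + 1.46)^2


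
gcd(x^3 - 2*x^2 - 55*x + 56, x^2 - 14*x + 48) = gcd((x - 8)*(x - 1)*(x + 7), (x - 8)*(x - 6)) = x - 8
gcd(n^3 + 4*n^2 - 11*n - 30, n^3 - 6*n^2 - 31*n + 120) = n^2 + 2*n - 15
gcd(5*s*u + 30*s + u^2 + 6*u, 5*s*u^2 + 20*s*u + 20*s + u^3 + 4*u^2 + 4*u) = 5*s + u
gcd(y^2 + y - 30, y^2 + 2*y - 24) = y + 6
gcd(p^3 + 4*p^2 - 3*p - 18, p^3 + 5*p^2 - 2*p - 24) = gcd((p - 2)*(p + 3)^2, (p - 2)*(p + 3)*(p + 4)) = p^2 + p - 6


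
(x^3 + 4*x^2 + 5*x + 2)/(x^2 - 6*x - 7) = (x^2 + 3*x + 2)/(x - 7)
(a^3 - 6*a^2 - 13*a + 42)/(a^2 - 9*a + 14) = a + 3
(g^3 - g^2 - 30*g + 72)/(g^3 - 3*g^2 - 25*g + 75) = (g^2 + 2*g - 24)/(g^2 - 25)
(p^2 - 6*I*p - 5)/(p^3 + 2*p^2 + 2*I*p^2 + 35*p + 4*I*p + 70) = (p - I)/(p^2 + p*(2 + 7*I) + 14*I)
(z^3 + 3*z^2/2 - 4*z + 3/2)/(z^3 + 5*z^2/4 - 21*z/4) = 2*(2*z^2 - 3*z + 1)/(z*(4*z - 7))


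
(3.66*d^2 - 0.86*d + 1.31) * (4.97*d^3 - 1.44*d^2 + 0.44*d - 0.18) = 18.1902*d^5 - 9.5446*d^4 + 9.3595*d^3 - 2.9236*d^2 + 0.7312*d - 0.2358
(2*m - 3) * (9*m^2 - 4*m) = 18*m^3 - 35*m^2 + 12*m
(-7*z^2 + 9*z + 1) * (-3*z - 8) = 21*z^3 + 29*z^2 - 75*z - 8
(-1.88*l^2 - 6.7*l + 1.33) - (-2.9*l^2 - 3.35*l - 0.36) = 1.02*l^2 - 3.35*l + 1.69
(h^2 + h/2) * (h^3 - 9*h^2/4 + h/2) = h^5 - 7*h^4/4 - 5*h^3/8 + h^2/4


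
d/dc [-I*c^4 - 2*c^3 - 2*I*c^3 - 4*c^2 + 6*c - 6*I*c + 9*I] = -4*I*c^3 - 6*c^2*(1 + I) - 8*c + 6 - 6*I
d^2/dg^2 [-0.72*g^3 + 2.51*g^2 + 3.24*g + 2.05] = 5.02 - 4.32*g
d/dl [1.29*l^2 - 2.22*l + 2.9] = 2.58*l - 2.22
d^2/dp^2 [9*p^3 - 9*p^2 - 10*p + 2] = 54*p - 18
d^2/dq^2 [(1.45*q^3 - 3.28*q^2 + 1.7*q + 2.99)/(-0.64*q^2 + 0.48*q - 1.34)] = (-1.77635683940025e-15*q^5 + 1.77635683940025e-15*q^4 + 2.441472*q^3 - 18.629952*q^2 - 1.363032*q + 13.342912)/(0.262144*q^6 - 0.589824*q^5 + 2.08896*q^4 - 2.58048*q^3 + 4.37376*q^2 - 2.585664*q + 2.406104)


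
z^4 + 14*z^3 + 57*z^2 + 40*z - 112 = (z - 1)*(z + 4)^2*(z + 7)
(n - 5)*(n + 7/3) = n^2 - 8*n/3 - 35/3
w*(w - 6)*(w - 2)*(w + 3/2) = w^4 - 13*w^3/2 + 18*w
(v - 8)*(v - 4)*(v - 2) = v^3 - 14*v^2 + 56*v - 64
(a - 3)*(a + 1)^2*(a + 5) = a^4 + 4*a^3 - 10*a^2 - 28*a - 15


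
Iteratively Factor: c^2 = (c)*(c)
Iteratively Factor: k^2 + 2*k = (k)*(k + 2)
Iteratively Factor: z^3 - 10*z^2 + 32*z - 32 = (z - 4)*(z^2 - 6*z + 8) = (z - 4)^2*(z - 2)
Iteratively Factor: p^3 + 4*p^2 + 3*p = (p + 1)*(p^2 + 3*p) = p*(p + 1)*(p + 3)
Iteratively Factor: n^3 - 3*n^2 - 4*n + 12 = (n - 3)*(n^2 - 4) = (n - 3)*(n + 2)*(n - 2)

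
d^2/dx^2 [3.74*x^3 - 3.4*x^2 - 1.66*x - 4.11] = 22.44*x - 6.8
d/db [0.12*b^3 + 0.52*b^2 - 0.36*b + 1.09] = 0.36*b^2 + 1.04*b - 0.36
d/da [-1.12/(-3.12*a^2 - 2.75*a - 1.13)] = (-6.9888*a - 3.08)/(3.12*a^2 + 2.75*a + 1.13)^2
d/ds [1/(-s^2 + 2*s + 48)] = 2*(s - 1)/(-s^2 + 2*s + 48)^2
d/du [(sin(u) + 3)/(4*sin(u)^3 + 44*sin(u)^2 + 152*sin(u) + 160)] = -(sin(u)^3 + 10*sin(u)^2 + 33*sin(u) + 37)*cos(u)/(2*(sin(u)^3 + 11*sin(u)^2 + 38*sin(u) + 40)^2)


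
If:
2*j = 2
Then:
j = 1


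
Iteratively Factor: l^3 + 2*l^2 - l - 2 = (l + 1)*(l^2 + l - 2) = (l - 1)*(l + 1)*(l + 2)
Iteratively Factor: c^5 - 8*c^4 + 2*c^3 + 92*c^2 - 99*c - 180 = (c + 3)*(c^4 - 11*c^3 + 35*c^2 - 13*c - 60) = (c - 5)*(c + 3)*(c^3 - 6*c^2 + 5*c + 12) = (c - 5)*(c + 1)*(c + 3)*(c^2 - 7*c + 12) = (c - 5)*(c - 3)*(c + 1)*(c + 3)*(c - 4)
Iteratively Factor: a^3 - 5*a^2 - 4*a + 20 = (a + 2)*(a^2 - 7*a + 10) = (a - 5)*(a + 2)*(a - 2)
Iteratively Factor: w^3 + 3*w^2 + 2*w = (w)*(w^2 + 3*w + 2) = w*(w + 1)*(w + 2)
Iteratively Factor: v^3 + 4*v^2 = (v)*(v^2 + 4*v) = v*(v + 4)*(v)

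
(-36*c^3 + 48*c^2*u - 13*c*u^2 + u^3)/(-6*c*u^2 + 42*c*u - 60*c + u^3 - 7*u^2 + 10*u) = (6*c^2 - 7*c*u + u^2)/(u^2 - 7*u + 10)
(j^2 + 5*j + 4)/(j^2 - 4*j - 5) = (j + 4)/(j - 5)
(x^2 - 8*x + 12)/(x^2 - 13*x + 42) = (x - 2)/(x - 7)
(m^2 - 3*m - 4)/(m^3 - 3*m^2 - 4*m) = 1/m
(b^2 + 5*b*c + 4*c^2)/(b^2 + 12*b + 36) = (b^2 + 5*b*c + 4*c^2)/(b^2 + 12*b + 36)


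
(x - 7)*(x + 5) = x^2 - 2*x - 35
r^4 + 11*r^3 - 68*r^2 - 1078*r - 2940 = (r + 5)*(r + 6)*(r - 7*sqrt(2))*(r + 7*sqrt(2))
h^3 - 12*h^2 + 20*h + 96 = (h - 8)*(h - 6)*(h + 2)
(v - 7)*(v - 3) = v^2 - 10*v + 21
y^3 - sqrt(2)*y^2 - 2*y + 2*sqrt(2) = (y - sqrt(2))^2*(y + sqrt(2))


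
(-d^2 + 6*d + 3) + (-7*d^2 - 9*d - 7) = -8*d^2 - 3*d - 4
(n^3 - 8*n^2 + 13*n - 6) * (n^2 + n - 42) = n^5 - 7*n^4 - 37*n^3 + 343*n^2 - 552*n + 252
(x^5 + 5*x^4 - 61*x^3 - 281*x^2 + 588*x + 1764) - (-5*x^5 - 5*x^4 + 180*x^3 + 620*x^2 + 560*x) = 6*x^5 + 10*x^4 - 241*x^3 - 901*x^2 + 28*x + 1764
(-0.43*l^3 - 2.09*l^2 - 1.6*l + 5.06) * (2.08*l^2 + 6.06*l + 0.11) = -0.8944*l^5 - 6.953*l^4 - 16.0407*l^3 + 0.598899999999999*l^2 + 30.4876*l + 0.5566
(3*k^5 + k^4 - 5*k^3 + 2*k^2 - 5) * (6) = 18*k^5 + 6*k^4 - 30*k^3 + 12*k^2 - 30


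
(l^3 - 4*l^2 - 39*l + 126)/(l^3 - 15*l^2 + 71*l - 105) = (l + 6)/(l - 5)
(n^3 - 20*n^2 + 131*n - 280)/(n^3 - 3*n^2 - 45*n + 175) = (n^2 - 15*n + 56)/(n^2 + 2*n - 35)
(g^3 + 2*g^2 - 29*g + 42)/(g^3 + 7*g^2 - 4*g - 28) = (g - 3)/(g + 2)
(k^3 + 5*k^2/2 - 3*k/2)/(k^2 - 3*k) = (2*k^2 + 5*k - 3)/(2*(k - 3))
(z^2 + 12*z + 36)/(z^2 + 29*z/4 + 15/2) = 4*(z + 6)/(4*z + 5)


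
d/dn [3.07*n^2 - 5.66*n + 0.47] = 6.14*n - 5.66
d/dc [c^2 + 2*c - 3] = 2*c + 2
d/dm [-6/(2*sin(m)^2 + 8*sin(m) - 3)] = 24*(sin(m) + 2)*cos(m)/(8*sin(m) - cos(2*m) - 2)^2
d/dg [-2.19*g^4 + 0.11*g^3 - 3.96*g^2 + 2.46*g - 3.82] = -8.76*g^3 + 0.33*g^2 - 7.92*g + 2.46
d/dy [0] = 0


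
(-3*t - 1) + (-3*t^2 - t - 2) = -3*t^2 - 4*t - 3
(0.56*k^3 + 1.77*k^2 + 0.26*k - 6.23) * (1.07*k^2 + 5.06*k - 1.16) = 0.5992*k^5 + 4.7275*k^4 + 8.5848*k^3 - 7.4037*k^2 - 31.8254*k + 7.2268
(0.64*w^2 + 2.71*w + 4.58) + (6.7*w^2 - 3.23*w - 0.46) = 7.34*w^2 - 0.52*w + 4.12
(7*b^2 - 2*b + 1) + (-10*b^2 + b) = -3*b^2 - b + 1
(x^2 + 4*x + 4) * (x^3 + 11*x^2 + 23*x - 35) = x^5 + 15*x^4 + 71*x^3 + 101*x^2 - 48*x - 140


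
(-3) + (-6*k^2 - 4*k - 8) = -6*k^2 - 4*k - 11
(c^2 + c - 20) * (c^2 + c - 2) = c^4 + 2*c^3 - 21*c^2 - 22*c + 40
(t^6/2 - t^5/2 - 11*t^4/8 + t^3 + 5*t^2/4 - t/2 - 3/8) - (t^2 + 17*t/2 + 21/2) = t^6/2 - t^5/2 - 11*t^4/8 + t^3 + t^2/4 - 9*t - 87/8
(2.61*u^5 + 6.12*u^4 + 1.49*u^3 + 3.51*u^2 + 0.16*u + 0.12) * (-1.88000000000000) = -4.9068*u^5 - 11.5056*u^4 - 2.8012*u^3 - 6.5988*u^2 - 0.3008*u - 0.2256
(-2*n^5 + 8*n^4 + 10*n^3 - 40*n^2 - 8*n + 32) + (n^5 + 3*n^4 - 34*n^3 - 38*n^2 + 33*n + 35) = -n^5 + 11*n^4 - 24*n^3 - 78*n^2 + 25*n + 67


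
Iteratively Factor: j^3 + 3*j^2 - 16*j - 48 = (j - 4)*(j^2 + 7*j + 12) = (j - 4)*(j + 3)*(j + 4)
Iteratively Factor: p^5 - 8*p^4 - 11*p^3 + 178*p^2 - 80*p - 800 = (p - 5)*(p^4 - 3*p^3 - 26*p^2 + 48*p + 160) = (p - 5)^2*(p^3 + 2*p^2 - 16*p - 32) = (p - 5)^2*(p - 4)*(p^2 + 6*p + 8) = (p - 5)^2*(p - 4)*(p + 4)*(p + 2)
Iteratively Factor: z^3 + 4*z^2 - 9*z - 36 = (z + 4)*(z^2 - 9) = (z + 3)*(z + 4)*(z - 3)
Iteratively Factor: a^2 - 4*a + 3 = (a - 3)*(a - 1)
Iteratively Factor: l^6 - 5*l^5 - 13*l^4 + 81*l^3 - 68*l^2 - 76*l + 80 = (l + 4)*(l^5 - 9*l^4 + 23*l^3 - 11*l^2 - 24*l + 20) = (l - 2)*(l + 4)*(l^4 - 7*l^3 + 9*l^2 + 7*l - 10) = (l - 5)*(l - 2)*(l + 4)*(l^3 - 2*l^2 - l + 2) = (l - 5)*(l - 2)*(l - 1)*(l + 4)*(l^2 - l - 2) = (l - 5)*(l - 2)^2*(l - 1)*(l + 4)*(l + 1)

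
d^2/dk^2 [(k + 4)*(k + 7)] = 2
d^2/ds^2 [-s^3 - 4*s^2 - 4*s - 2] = -6*s - 8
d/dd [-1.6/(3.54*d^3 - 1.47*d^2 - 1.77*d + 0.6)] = (16.992*d^2 - 4.704*d - 2.832)/(3.54*d^3 - 1.47*d^2 - 1.77*d + 0.6)^2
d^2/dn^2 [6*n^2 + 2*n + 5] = 12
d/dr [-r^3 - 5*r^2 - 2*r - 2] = -3*r^2 - 10*r - 2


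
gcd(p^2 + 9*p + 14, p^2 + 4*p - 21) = p + 7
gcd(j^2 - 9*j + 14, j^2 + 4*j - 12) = j - 2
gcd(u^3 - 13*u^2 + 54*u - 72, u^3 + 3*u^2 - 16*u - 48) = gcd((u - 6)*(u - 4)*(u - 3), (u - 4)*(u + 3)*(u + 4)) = u - 4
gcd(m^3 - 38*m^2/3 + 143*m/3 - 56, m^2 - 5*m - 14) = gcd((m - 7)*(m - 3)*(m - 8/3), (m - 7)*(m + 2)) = m - 7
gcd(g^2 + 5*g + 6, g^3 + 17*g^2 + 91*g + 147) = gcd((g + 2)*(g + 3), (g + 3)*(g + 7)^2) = g + 3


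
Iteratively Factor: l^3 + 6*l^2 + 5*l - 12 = (l + 4)*(l^2 + 2*l - 3) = (l - 1)*(l + 4)*(l + 3)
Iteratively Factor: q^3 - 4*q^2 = (q)*(q^2 - 4*q) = q^2*(q - 4)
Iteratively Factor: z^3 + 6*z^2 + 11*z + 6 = (z + 1)*(z^2 + 5*z + 6) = (z + 1)*(z + 2)*(z + 3)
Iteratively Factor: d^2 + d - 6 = (d + 3)*(d - 2)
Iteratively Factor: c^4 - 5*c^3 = (c)*(c^3 - 5*c^2) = c^2*(c^2 - 5*c) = c^3*(c - 5)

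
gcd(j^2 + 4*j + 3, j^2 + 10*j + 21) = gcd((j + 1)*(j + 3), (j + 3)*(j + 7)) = j + 3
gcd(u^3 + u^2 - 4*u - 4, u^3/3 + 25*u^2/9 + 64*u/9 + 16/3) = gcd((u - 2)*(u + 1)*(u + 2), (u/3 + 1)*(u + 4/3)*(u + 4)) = 1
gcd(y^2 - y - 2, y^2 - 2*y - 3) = y + 1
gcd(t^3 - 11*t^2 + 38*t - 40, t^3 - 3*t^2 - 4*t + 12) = t - 2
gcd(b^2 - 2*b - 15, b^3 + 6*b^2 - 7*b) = 1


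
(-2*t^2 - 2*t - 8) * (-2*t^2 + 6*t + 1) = 4*t^4 - 8*t^3 + 2*t^2 - 50*t - 8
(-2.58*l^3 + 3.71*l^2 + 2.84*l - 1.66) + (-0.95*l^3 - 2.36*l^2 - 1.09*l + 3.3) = -3.53*l^3 + 1.35*l^2 + 1.75*l + 1.64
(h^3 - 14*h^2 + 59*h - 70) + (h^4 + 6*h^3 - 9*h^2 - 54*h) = h^4 + 7*h^3 - 23*h^2 + 5*h - 70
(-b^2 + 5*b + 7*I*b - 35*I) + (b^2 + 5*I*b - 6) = 5*b + 12*I*b - 6 - 35*I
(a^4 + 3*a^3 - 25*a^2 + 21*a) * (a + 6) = a^5 + 9*a^4 - 7*a^3 - 129*a^2 + 126*a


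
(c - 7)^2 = c^2 - 14*c + 49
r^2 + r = r*(r + 1)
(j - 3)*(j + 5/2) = j^2 - j/2 - 15/2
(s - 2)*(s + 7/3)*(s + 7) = s^3 + 22*s^2/3 - 7*s/3 - 98/3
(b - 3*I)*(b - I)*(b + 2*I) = b^3 - 2*I*b^2 + 5*b - 6*I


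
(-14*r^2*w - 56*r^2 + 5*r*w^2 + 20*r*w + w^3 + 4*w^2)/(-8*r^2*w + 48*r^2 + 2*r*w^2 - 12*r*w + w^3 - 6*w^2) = (7*r*w + 28*r + w^2 + 4*w)/(4*r*w - 24*r + w^2 - 6*w)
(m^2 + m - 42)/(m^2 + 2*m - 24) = (m^2 + m - 42)/(m^2 + 2*m - 24)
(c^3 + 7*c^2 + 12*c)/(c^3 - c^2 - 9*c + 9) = c*(c + 4)/(c^2 - 4*c + 3)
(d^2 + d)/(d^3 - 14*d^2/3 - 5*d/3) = 3*(d + 1)/(3*d^2 - 14*d - 5)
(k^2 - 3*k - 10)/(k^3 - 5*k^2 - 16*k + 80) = (k + 2)/(k^2 - 16)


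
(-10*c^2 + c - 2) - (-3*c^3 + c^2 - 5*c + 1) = 3*c^3 - 11*c^2 + 6*c - 3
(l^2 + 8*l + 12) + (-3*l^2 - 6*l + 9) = -2*l^2 + 2*l + 21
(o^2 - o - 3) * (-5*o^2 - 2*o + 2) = -5*o^4 + 3*o^3 + 19*o^2 + 4*o - 6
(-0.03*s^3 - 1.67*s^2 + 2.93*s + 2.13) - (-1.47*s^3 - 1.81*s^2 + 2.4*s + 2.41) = 1.44*s^3 + 0.14*s^2 + 0.53*s - 0.28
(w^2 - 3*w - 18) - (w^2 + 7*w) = -10*w - 18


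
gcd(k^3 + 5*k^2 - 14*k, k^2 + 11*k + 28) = k + 7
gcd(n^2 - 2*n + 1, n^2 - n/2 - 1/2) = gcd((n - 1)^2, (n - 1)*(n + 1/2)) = n - 1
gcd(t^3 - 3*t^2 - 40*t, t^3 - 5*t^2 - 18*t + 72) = 1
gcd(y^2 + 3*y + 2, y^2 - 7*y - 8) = y + 1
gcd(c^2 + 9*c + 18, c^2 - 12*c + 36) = 1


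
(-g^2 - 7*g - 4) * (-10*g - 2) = 10*g^3 + 72*g^2 + 54*g + 8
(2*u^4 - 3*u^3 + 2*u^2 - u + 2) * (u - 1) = 2*u^5 - 5*u^4 + 5*u^3 - 3*u^2 + 3*u - 2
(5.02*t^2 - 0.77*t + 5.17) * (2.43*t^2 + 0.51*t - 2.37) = 12.1986*t^4 + 0.6891*t^3 + 0.273000000000001*t^2 + 4.4616*t - 12.2529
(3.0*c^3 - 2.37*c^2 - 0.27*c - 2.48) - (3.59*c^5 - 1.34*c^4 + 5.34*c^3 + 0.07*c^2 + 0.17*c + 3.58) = -3.59*c^5 + 1.34*c^4 - 2.34*c^3 - 2.44*c^2 - 0.44*c - 6.06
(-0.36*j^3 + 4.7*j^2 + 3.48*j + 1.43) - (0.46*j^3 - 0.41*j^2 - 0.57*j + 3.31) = -0.82*j^3 + 5.11*j^2 + 4.05*j - 1.88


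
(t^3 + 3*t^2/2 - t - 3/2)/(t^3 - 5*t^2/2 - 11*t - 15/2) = (t - 1)/(t - 5)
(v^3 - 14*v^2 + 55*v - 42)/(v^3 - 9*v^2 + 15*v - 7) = (v - 6)/(v - 1)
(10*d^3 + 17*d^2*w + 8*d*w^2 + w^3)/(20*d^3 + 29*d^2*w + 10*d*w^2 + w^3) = (2*d + w)/(4*d + w)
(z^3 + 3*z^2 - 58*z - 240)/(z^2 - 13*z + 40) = (z^2 + 11*z + 30)/(z - 5)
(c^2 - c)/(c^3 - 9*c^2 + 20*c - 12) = c/(c^2 - 8*c + 12)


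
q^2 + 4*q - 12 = (q - 2)*(q + 6)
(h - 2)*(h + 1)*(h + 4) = h^3 + 3*h^2 - 6*h - 8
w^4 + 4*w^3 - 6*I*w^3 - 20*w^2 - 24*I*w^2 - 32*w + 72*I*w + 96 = (w - 2)*(w + 6)*(w - 4*I)*(w - 2*I)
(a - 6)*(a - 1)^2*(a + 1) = a^4 - 7*a^3 + 5*a^2 + 7*a - 6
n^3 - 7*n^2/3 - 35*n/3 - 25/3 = (n - 5)*(n + 1)*(n + 5/3)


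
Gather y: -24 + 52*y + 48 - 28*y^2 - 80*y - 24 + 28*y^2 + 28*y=0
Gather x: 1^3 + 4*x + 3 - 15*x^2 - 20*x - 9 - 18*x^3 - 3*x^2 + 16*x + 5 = -18*x^3 - 18*x^2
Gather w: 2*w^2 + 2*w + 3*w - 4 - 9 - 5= 2*w^2 + 5*w - 18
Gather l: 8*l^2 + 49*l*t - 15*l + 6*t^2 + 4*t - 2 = 8*l^2 + l*(49*t - 15) + 6*t^2 + 4*t - 2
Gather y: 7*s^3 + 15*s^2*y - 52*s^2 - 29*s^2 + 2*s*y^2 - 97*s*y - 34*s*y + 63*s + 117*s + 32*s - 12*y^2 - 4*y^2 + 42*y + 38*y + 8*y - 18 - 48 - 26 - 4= 7*s^3 - 81*s^2 + 212*s + y^2*(2*s - 16) + y*(15*s^2 - 131*s + 88) - 96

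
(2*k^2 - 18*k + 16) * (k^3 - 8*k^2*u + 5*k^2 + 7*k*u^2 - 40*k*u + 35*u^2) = 2*k^5 - 16*k^4*u - 8*k^4 + 14*k^3*u^2 + 64*k^3*u - 74*k^3 - 56*k^2*u^2 + 592*k^2*u + 80*k^2 - 518*k*u^2 - 640*k*u + 560*u^2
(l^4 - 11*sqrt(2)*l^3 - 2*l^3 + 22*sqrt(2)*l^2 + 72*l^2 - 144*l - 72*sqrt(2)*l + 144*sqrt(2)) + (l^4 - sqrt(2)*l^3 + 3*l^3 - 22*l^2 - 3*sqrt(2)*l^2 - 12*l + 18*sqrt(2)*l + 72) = 2*l^4 - 12*sqrt(2)*l^3 + l^3 + 19*sqrt(2)*l^2 + 50*l^2 - 156*l - 54*sqrt(2)*l + 72 + 144*sqrt(2)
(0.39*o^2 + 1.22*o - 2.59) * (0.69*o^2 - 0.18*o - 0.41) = 0.2691*o^4 + 0.7716*o^3 - 2.1666*o^2 - 0.034*o + 1.0619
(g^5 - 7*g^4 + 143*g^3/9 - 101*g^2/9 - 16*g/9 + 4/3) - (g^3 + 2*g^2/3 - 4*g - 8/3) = g^5 - 7*g^4 + 134*g^3/9 - 107*g^2/9 + 20*g/9 + 4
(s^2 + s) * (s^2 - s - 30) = s^4 - 31*s^2 - 30*s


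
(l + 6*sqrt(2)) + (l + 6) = 2*l + 6 + 6*sqrt(2)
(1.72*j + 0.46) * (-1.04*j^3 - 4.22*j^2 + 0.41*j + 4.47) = -1.7888*j^4 - 7.7368*j^3 - 1.236*j^2 + 7.877*j + 2.0562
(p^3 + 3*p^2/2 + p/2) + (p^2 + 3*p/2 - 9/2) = p^3 + 5*p^2/2 + 2*p - 9/2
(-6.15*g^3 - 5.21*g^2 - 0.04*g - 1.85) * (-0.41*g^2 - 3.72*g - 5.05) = 2.5215*g^5 + 25.0141*g^4 + 50.4551*g^3 + 27.2178*g^2 + 7.084*g + 9.3425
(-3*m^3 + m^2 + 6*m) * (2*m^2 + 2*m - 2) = -6*m^5 - 4*m^4 + 20*m^3 + 10*m^2 - 12*m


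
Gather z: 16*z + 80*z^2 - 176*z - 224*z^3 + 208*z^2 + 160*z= -224*z^3 + 288*z^2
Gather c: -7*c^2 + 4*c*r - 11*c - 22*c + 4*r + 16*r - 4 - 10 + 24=-7*c^2 + c*(4*r - 33) + 20*r + 10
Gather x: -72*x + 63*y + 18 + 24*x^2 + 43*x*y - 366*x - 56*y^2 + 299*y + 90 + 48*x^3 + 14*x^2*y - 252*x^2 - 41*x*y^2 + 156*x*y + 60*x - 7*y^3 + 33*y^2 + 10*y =48*x^3 + x^2*(14*y - 228) + x*(-41*y^2 + 199*y - 378) - 7*y^3 - 23*y^2 + 372*y + 108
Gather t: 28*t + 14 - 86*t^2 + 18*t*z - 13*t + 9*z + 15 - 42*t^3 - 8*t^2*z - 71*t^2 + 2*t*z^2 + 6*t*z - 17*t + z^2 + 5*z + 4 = -42*t^3 + t^2*(-8*z - 157) + t*(2*z^2 + 24*z - 2) + z^2 + 14*z + 33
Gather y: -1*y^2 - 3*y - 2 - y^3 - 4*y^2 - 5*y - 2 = -y^3 - 5*y^2 - 8*y - 4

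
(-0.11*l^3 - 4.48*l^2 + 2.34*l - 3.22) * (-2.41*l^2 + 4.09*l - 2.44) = 0.2651*l^5 + 10.3469*l^4 - 23.6942*l^3 + 28.262*l^2 - 18.8794*l + 7.8568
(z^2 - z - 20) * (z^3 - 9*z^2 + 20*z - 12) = z^5 - 10*z^4 + 9*z^3 + 148*z^2 - 388*z + 240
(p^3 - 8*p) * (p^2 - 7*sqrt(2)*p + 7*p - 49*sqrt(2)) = p^5 - 7*sqrt(2)*p^4 + 7*p^4 - 49*sqrt(2)*p^3 - 8*p^3 - 56*p^2 + 56*sqrt(2)*p^2 + 392*sqrt(2)*p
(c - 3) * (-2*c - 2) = -2*c^2 + 4*c + 6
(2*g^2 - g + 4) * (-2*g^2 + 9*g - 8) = -4*g^4 + 20*g^3 - 33*g^2 + 44*g - 32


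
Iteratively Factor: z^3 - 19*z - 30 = (z + 3)*(z^2 - 3*z - 10) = (z - 5)*(z + 3)*(z + 2)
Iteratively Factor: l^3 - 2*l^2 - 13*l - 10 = (l - 5)*(l^2 + 3*l + 2) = (l - 5)*(l + 1)*(l + 2)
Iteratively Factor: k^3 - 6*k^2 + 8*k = (k - 4)*(k^2 - 2*k) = (k - 4)*(k - 2)*(k)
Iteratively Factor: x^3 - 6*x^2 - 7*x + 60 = (x + 3)*(x^2 - 9*x + 20) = (x - 4)*(x + 3)*(x - 5)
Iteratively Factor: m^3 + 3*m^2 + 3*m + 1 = (m + 1)*(m^2 + 2*m + 1) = (m + 1)^2*(m + 1)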